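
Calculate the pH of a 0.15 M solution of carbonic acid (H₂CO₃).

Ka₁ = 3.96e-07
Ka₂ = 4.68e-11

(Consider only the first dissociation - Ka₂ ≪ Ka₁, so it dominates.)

First dissociation dominates. From Ka₁ = [H⁺][HA⁻]/[H₂A], x² + Ka₁·x − Ka₁·C = 0 with C = 0.15 M and Ka₁ = 3.96e-07. Solving: [H⁺] = (−Ka₁ + √(Ka₁² + 4·Ka₁·C)) / 2 = 2.4352e-04 M. pH = -log(2.4352e-04) = 3.61.

pH = 3.61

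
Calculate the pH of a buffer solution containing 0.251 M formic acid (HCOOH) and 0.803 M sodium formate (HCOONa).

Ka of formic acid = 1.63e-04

pKa = -log(1.63e-04) = 3.79. pH = pKa + log([A⁻]/[HA]) = 3.79 + log(0.803/0.251)

pH = 4.29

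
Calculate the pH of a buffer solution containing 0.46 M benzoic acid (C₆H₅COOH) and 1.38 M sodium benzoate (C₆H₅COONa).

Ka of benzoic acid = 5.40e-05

pKa = -log(5.40e-05) = 4.27. pH = pKa + log([A⁻]/[HA]) = 4.27 + log(1.38/0.46)

pH = 4.74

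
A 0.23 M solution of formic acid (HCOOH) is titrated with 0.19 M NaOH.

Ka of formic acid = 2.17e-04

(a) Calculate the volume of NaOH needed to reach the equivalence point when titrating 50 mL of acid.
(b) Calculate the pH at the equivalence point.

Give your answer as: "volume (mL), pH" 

moles acid = 0.23 × 50/1000 = 0.0115 mol; V_base = moles/0.19 × 1000 = 60.5 mL. At equivalence only the conjugate base is present: [A⁻] = 0.0115/0.111 = 1.0405e-01 M. Kb = Kw/Ka = 4.61e-11; [OH⁻] = √(Kb × [A⁻]) = 2.1897e-06; pOH = 5.66; pH = 14 - pOH = 8.34.

V = 60.5 mL, pH = 8.34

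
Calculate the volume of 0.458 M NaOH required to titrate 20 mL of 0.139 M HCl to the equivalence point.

At equivalence: moles acid = moles base. moles HCl = 0.139 × 20/1000 = 0.00278 mol. V_base = moles / 0.458 × 1000 = 6.1 mL.

V_{base} = 6.1 mL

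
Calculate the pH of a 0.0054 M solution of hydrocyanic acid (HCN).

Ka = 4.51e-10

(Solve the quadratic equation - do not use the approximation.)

x² + Ka×x - Ka×C = 0. Using quadratic formula: [H⁺] = 1.5604e-06

pH = 5.81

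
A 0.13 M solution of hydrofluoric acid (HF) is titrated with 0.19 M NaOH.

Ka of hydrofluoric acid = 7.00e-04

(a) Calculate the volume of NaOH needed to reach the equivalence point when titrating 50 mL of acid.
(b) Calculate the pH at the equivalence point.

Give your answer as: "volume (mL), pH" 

moles acid = 0.13 × 50/1000 = 0.0065 mol; V_base = moles/0.19 × 1000 = 34.2 mL. At equivalence only the conjugate base is present: [A⁻] = 0.0065/0.084 = 7.7187e-02 M. Kb = Kw/Ka = 1.43e-11; [OH⁻] = √(Kb × [A⁻]) = 1.0501e-06; pOH = 5.98; pH = 14 - pOH = 8.02.

V = 34.2 mL, pH = 8.02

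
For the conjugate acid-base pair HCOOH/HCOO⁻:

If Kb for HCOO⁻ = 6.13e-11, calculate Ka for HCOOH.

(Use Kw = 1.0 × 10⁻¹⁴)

For a conjugate pair Ka × Kb = Kw, so Ka = Kw/Kb = 1.0 × 10⁻¹⁴ / 6.13e-11 = 1.63e-04.

K_a = 1.63e-04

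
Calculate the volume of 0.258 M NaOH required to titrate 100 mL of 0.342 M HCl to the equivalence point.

At equivalence: moles acid = moles base. moles HCl = 0.342 × 100/1000 = 0.0342 mol. V_base = moles / 0.258 × 1000 = 132.6 mL.

V_{base} = 132.6 mL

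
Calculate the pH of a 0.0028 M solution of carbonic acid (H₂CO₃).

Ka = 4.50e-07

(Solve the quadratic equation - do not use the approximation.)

x² + Ka×x - Ka×C = 0. Using quadratic formula: [H⁺] = 3.5272e-05

pH = 4.45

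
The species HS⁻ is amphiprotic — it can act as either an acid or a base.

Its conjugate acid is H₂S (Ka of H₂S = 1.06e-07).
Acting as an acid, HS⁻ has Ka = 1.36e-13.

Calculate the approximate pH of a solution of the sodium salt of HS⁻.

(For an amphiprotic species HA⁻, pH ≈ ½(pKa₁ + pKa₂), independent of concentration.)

pKa₁ = -log(1.06e-07) = 6.97; pKa₂ = -log(1.36e-13) = 12.87. For an amphiprotic species, pH ≈ ½(pKa₁ + pKa₂) = ½(6.97 + 12.87) = 9.92.

pH = 9.92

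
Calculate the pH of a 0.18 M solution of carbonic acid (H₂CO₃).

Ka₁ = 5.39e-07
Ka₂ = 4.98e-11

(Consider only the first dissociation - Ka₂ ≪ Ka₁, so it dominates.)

First dissociation dominates. From Ka₁ = [H⁺][HA⁻]/[H₂A], x² + Ka₁·x − Ka₁·C = 0 with C = 0.18 M and Ka₁ = 5.39e-07. Solving: [H⁺] = (−Ka₁ + √(Ka₁² + 4·Ka₁·C)) / 2 = 3.1121e-04 M. pH = -log(3.1121e-04) = 3.51.

pH = 3.51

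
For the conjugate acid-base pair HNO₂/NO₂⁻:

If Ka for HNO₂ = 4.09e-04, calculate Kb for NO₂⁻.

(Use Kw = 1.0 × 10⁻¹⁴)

For a conjugate pair Ka × Kb = Kw, so Kb = Kw/Ka = 1.0 × 10⁻¹⁴ / 4.09e-04 = 2.44e-11.

K_b = 2.44e-11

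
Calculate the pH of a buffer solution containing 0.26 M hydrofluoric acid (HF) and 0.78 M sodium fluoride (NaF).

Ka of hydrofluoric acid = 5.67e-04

pKa = -log(5.67e-04) = 3.25. pH = pKa + log([A⁻]/[HA]) = 3.25 + log(0.78/0.26)

pH = 3.72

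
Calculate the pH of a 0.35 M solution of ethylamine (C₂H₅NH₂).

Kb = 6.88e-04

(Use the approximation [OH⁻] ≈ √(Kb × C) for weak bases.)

[OH⁻] = √(Kb × C) = √(6.88e-04 × 0.35) = 1.5518e-02. pOH = 1.81, pH = 14 - pOH

pH = 12.19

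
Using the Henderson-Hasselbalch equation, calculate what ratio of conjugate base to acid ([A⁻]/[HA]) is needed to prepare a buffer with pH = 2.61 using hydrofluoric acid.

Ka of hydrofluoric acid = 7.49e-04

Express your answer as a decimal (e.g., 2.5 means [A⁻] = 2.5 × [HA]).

pKa = -log(7.49e-04) = 3.1255. pH = pKa + log([A⁻]/[HA]), so log([A⁻]/[HA]) = pH − pKa = 2.61 − 3.1255 = -0.5155. [A⁻]/[HA] = 10^(-0.5155) = 0.305

[A⁻]/[HA] = 0.305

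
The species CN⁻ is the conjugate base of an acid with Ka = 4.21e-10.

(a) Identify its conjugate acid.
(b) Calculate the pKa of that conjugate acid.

(a) The conjugate acid is formed by adding one H⁺ to CN⁻, giving HCN. (b) pKa = -log(Ka) = -log(4.21e-10) = 9.38.

Conjugate acid: HCN; pK_a = 9.38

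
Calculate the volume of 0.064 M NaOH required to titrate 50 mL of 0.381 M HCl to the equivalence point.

At equivalence: moles acid = moles base. moles HCl = 0.381 × 50/1000 = 0.01905 mol. V_base = moles / 0.064 × 1000 = 297.7 mL.

V_{base} = 297.7 mL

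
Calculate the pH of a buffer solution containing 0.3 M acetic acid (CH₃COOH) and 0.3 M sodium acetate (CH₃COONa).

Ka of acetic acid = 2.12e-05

pKa = -log(2.12e-05) = 4.67. pH = pKa + log([A⁻]/[HA]) = 4.67 + log(0.3/0.3)

pH = 4.67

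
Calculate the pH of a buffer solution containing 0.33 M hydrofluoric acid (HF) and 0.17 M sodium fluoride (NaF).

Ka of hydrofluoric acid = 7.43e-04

pKa = -log(7.43e-04) = 3.13. pH = pKa + log([A⁻]/[HA]) = 3.13 + log(0.17/0.33)

pH = 2.84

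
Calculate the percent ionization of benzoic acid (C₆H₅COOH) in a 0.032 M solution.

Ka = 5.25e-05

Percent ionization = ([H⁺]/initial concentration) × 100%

Using Ka equilibrium: x² + Ka×x - Ka×C = 0. Solving: [H⁺] = 1.2702e-03. Percent = (1.2702e-03/0.032) × 100

Percent ionization = 3.97%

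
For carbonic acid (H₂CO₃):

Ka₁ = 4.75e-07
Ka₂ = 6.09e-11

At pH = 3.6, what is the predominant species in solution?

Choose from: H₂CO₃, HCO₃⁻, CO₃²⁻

pKa₁ = 6.32, pKa₂ = 10.22. For a polyprotic acid the predominant species crosses at each pKa: below pKa_n the protonated form dominates, above it the deprotonated form does. At pH = 3.6, the predominant species is H₂CO₃.

H₂CO₃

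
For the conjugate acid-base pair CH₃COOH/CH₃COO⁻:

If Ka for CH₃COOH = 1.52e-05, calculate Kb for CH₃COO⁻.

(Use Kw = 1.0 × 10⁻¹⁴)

For a conjugate pair Ka × Kb = Kw, so Kb = Kw/Ka = 1.0 × 10⁻¹⁴ / 1.52e-05 = 6.58e-10.

K_b = 6.58e-10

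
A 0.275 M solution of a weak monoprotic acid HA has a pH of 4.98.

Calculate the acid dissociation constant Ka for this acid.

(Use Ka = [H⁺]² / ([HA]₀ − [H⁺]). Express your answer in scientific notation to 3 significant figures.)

[H⁺] = 10^(−pH) = 10^(−4.98) = 1.047e-05 M. For HA ⇌ H⁺ + A⁻, Ka = [H⁺][A⁻]/[HA] = [H⁺]² / ([HA]₀ − [H⁺]) = (1.047e-05)² / (0.275 − 1.047e-05) = 3.99e-10.

K_a = 3.99e-10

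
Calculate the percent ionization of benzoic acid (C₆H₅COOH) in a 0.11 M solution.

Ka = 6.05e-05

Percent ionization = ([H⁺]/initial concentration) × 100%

Using Ka equilibrium: x² + Ka×x - Ka×C = 0. Solving: [H⁺] = 2.5497e-03. Percent = (2.5497e-03/0.11) × 100

Percent ionization = 2.32%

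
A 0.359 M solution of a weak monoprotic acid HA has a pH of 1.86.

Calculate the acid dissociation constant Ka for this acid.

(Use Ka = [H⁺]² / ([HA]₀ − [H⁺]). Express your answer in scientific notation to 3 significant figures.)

[H⁺] = 10^(−pH) = 10^(−1.86) = 1.380e-02 M. For HA ⇌ H⁺ + A⁻, Ka = [H⁺][A⁻]/[HA] = [H⁺]² / ([HA]₀ − [H⁺]) = (1.380e-02)² / (0.359 − 1.380e-02) = 5.52e-04.

K_a = 5.52e-04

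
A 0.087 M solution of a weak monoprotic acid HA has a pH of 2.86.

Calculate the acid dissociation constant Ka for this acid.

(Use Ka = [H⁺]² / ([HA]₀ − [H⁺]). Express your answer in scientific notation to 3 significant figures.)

[H⁺] = 10^(−pH) = 10^(−2.86) = 1.380e-03 M. For HA ⇌ H⁺ + A⁻, Ka = [H⁺][A⁻]/[HA] = [H⁺]² / ([HA]₀ − [H⁺]) = (1.380e-03)² / (0.087 − 1.380e-03) = 2.23e-05.

K_a = 2.23e-05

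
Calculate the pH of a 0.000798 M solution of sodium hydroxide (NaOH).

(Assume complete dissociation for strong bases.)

[OH⁻] = 0.000798 M for strong base. pOH = -log[OH⁻] = 3.10, pH = 14 - pOH

pH = 10.90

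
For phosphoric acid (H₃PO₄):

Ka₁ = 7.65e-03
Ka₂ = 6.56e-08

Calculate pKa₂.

pKa₂ = -log(Ka₂) = -log(6.56e-08) = 7.18.

pK_{a2} = 7.18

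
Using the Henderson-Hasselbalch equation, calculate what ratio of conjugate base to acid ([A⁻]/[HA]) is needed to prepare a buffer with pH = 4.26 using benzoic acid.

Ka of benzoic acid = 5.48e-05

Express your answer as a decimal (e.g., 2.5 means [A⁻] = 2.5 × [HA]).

pKa = -log(5.48e-05) = 4.2612. pH = pKa + log([A⁻]/[HA]), so log([A⁻]/[HA]) = pH − pKa = 4.26 − 4.2612 = -0.0012. [A⁻]/[HA] = 10^(-0.0012) = 0.997

[A⁻]/[HA] = 0.997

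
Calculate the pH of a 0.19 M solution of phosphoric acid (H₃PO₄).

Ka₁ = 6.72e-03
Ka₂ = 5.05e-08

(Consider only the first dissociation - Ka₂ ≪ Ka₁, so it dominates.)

First dissociation dominates. From Ka₁ = [H⁺][HA⁻]/[H₂A], x² + Ka₁·x − Ka₁·C = 0 with C = 0.19 M and Ka₁ = 6.72e-03. Solving: [H⁺] = (−Ka₁ + √(Ka₁² + 4·Ka₁·C)) / 2 = 3.2530e-02 M. pH = -log(3.2530e-02) = 1.49.

pH = 1.49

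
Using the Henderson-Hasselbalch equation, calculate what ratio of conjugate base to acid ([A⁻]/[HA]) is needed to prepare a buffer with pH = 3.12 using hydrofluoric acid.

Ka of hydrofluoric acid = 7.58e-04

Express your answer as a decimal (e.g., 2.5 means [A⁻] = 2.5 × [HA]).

pKa = -log(7.58e-04) = 3.1203. pH = pKa + log([A⁻]/[HA]), so log([A⁻]/[HA]) = pH − pKa = 3.12 − 3.1203 = -0.0003. [A⁻]/[HA] = 10^(-0.0003) = 0.999

[A⁻]/[HA] = 0.999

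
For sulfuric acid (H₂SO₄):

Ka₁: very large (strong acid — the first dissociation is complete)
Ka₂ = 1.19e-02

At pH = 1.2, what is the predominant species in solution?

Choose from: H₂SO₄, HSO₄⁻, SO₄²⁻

The first dissociation is complete, so H₂SO₄ itself is never the predominant species in water; pKa₂ = -log(1.19e-02) = 1.92. For a polyprotic acid the predominant species crosses at each pKa: below pKa_n the protonated form dominates, above it the deprotonated form does. At pH = 1.2, the predominant species is HSO₄⁻.

HSO₄⁻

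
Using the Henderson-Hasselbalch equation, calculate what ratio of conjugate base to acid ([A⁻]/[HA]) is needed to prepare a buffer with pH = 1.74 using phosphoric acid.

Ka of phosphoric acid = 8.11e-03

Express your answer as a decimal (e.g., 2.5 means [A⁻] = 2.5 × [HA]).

pKa = -log(8.11e-03) = 2.0910. pH = pKa + log([A⁻]/[HA]), so log([A⁻]/[HA]) = pH − pKa = 1.74 − 2.0910 = -0.3510. [A⁻]/[HA] = 10^(-0.3510) = 0.446

[A⁻]/[HA] = 0.446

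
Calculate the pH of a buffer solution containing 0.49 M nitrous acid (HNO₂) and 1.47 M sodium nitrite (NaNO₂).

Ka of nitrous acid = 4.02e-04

pKa = -log(4.02e-04) = 3.40. pH = pKa + log([A⁻]/[HA]) = 3.40 + log(1.47/0.49)

pH = 3.87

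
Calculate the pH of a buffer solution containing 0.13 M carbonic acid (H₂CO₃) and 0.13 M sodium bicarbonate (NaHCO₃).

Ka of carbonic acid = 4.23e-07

pKa = -log(4.23e-07) = 6.37. pH = pKa + log([A⁻]/[HA]) = 6.37 + log(0.13/0.13)

pH = 6.37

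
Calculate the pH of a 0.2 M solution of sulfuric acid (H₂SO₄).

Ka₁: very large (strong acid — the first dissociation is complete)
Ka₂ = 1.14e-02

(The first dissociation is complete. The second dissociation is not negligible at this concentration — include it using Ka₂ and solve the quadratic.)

First dissociation is complete: [H⁺]₀ = [HSO₄⁻]₀ = C = 0.2 M. Second dissociation HSO₄⁻ ⇌ H⁺ + SO₄²⁻: let x = [SO₄²⁻]. Ka₂ = (C + x)·x / (C − x) = 1.14e-02 → x² + (C + Ka₂)·x − Ka₂·C = 0 → x² + 0.21140·x − 2.280e-03 = 0. x = (−0.21140 + √(0.21140² + 4 × 2.280e-03)) / 2 = 1.0285e-02 M. [H⁺] = C + x = 0.2 + 1.0285e-02 = 2.1028e-01 M. pH = -log(2.1028e-01) = 0.68.

pH = 0.68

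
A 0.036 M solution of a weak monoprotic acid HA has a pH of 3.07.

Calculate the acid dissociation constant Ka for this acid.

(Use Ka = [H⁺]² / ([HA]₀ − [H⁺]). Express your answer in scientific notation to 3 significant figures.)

[H⁺] = 10^(−pH) = 10^(−3.07) = 8.511e-04 M. For HA ⇌ H⁺ + A⁻, Ka = [H⁺][A⁻]/[HA] = [H⁺]² / ([HA]₀ − [H⁺]) = (8.511e-04)² / (0.036 − 8.511e-04) = 2.06e-05.

K_a = 2.06e-05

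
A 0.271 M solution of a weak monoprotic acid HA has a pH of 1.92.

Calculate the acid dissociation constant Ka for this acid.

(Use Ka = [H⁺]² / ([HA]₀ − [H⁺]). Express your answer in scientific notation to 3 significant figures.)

[H⁺] = 10^(−pH) = 10^(−1.92) = 1.202e-02 M. For HA ⇌ H⁺ + A⁻, Ka = [H⁺][A⁻]/[HA] = [H⁺]² / ([HA]₀ − [H⁺]) = (1.202e-02)² / (0.271 − 1.202e-02) = 5.58e-04.

K_a = 5.58e-04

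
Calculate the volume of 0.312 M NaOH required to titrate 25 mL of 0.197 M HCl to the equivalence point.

At equivalence: moles acid = moles base. moles HCl = 0.197 × 25/1000 = 0.004925 mol. V_base = moles / 0.312 × 1000 = 15.8 mL.

V_{base} = 15.8 mL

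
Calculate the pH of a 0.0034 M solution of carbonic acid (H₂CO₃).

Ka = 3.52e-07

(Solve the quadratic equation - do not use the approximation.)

x² + Ka×x - Ka×C = 0. Using quadratic formula: [H⁺] = 3.4419e-05

pH = 4.46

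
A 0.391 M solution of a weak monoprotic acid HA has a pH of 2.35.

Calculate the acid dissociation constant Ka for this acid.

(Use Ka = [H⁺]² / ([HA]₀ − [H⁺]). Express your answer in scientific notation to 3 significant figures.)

[H⁺] = 10^(−pH) = 10^(−2.35) = 4.467e-03 M. For HA ⇌ H⁺ + A⁻, Ka = [H⁺][A⁻]/[HA] = [H⁺]² / ([HA]₀ − [H⁺]) = (4.467e-03)² / (0.391 − 4.467e-03) = 5.16e-05.

K_a = 5.16e-05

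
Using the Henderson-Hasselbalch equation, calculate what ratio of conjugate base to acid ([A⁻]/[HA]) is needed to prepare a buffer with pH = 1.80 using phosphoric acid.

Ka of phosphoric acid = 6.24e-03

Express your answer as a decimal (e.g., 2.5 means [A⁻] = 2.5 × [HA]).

pKa = -log(6.24e-03) = 2.2048. pH = pKa + log([A⁻]/[HA]), so log([A⁻]/[HA]) = pH − pKa = 1.80 − 2.2048 = -0.4048. [A⁻]/[HA] = 10^(-0.4048) = 0.394

[A⁻]/[HA] = 0.394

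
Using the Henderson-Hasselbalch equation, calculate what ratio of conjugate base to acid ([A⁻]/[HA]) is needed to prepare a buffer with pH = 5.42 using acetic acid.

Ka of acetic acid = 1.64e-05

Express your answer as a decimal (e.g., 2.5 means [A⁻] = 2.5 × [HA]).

pKa = -log(1.64e-05) = 4.7852. pH = pKa + log([A⁻]/[HA]), so log([A⁻]/[HA]) = pH − pKa = 5.42 − 4.7852 = 0.6348. [A⁻]/[HA] = 10^(0.6348) = 4.31

[A⁻]/[HA] = 4.31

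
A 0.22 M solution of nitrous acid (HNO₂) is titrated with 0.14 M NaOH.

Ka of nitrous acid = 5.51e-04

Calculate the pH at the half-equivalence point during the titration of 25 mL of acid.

At half-equivalence [HA] = [A⁻], so Henderson-Hasselbalch gives pH = pKa = -log(5.51e-04) = 3.26.

pH = pKa = 3.26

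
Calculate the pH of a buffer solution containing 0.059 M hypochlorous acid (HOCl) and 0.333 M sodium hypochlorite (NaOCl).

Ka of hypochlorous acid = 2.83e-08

pKa = -log(2.83e-08) = 7.55. pH = pKa + log([A⁻]/[HA]) = 7.55 + log(0.333/0.059)

pH = 8.30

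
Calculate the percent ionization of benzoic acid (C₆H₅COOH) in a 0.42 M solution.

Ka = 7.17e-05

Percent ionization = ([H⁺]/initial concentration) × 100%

Using Ka equilibrium: x² + Ka×x - Ka×C = 0. Solving: [H⁺] = 5.4519e-03. Percent = (5.4519e-03/0.42) × 100

Percent ionization = 1.3%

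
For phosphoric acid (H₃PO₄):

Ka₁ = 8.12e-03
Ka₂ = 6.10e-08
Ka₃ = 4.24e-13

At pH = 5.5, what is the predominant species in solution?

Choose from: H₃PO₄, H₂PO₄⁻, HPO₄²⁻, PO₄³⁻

pKa₁ = 2.09, pKa₂ = 7.21, pKa₃ = 12.37. For a polyprotic acid the predominant species crosses at each pKa: below pKa_n the protonated form dominates, above it the deprotonated form does. At pH = 5.5, the predominant species is H₂PO₄⁻.

H₂PO₄⁻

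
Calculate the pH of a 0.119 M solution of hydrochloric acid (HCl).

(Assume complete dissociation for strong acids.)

[H⁺] = 0.119 M for strong acid. pH = -log[H⁺] = -log(0.119)

pH = 0.92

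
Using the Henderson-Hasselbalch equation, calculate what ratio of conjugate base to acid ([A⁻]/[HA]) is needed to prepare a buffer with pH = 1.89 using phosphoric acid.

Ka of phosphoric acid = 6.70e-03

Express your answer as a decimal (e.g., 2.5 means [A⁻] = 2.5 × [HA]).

pKa = -log(6.70e-03) = 2.1739. pH = pKa + log([A⁻]/[HA]), so log([A⁻]/[HA]) = pH − pKa = 1.89 − 2.1739 = -0.2839. [A⁻]/[HA] = 10^(-0.2839) = 0.520

[A⁻]/[HA] = 0.520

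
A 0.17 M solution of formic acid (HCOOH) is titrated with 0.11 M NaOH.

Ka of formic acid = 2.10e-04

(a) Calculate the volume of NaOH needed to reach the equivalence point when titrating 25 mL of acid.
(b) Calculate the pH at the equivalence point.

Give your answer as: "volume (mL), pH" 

moles acid = 0.17 × 25/1000 = 0.00425 mol; V_base = moles/0.11 × 1000 = 38.6 mL. At equivalence only the conjugate base is present: [A⁻] = 0.00425/0.064 = 6.6786e-02 M. Kb = Kw/Ka = 4.76e-11; [OH⁻] = √(Kb × [A⁻]) = 1.7833e-06; pOH = 5.75; pH = 14 - pOH = 8.25.

V = 38.6 mL, pH = 8.25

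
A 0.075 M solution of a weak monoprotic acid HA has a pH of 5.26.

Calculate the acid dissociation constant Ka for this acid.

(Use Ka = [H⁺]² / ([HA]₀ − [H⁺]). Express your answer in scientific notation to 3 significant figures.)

[H⁺] = 10^(−pH) = 10^(−5.26) = 5.495e-06 M. For HA ⇌ H⁺ + A⁻, Ka = [H⁺][A⁻]/[HA] = [H⁺]² / ([HA]₀ − [H⁺]) = (5.495e-06)² / (0.075 − 5.495e-06) = 4.03e-10.

K_a = 4.03e-10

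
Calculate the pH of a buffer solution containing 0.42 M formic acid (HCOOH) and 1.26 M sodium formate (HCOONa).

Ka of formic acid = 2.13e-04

pKa = -log(2.13e-04) = 3.67. pH = pKa + log([A⁻]/[HA]) = 3.67 + log(1.26/0.42)

pH = 4.15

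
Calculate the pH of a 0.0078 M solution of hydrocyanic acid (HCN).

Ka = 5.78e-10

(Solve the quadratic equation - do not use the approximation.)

x² + Ka×x - Ka×C = 0. Using quadratic formula: [H⁺] = 2.1230e-06

pH = 5.67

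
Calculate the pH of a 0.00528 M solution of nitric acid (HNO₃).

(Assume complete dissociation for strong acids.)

[H⁺] = 0.00528 M for strong acid. pH = -log[H⁺] = -log(0.00528)

pH = 2.28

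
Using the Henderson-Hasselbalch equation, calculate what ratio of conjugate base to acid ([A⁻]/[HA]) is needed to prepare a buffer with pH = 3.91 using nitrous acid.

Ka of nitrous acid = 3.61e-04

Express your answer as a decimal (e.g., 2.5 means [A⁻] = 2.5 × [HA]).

pKa = -log(3.61e-04) = 3.4425. pH = pKa + log([A⁻]/[HA]), so log([A⁻]/[HA]) = pH − pKa = 3.91 − 3.4425 = 0.4675. [A⁻]/[HA] = 10^(0.4675) = 2.93

[A⁻]/[HA] = 2.93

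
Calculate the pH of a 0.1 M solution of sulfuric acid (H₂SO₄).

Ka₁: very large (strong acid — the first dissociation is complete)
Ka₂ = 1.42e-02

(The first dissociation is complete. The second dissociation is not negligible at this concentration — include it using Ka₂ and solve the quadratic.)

First dissociation is complete: [H⁺]₀ = [HSO₄⁻]₀ = C = 0.1 M. Second dissociation HSO₄⁻ ⇌ H⁺ + SO₄²⁻: let x = [SO₄²⁻]. Ka₂ = (C + x)·x / (C − x) = 1.42e-02 → x² + (C + Ka₂)·x − Ka₂·C = 0 → x² + 0.11420·x − 1.420e-03 = 0. x = (−0.11420 + √(0.11420² + 4 × 1.420e-03)) / 2 = 1.1314e-02 M. [H⁺] = C + x = 0.1 + 1.1314e-02 = 1.1131e-01 M. pH = -log(1.1131e-01) = 0.95.

pH = 0.95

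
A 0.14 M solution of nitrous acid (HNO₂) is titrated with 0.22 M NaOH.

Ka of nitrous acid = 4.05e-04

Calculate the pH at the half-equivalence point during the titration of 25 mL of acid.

At half-equivalence [HA] = [A⁻], so Henderson-Hasselbalch gives pH = pKa = -log(4.05e-04) = 3.39.

pH = pKa = 3.39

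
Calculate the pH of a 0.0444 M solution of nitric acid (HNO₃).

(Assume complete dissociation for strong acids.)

[H⁺] = 0.0444 M for strong acid. pH = -log[H⁺] = -log(0.0444)

pH = 1.35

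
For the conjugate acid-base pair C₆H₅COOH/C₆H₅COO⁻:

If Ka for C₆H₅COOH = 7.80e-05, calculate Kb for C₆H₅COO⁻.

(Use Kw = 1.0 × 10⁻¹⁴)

For a conjugate pair Ka × Kb = Kw, so Kb = Kw/Ka = 1.0 × 10⁻¹⁴ / 7.80e-05 = 1.28e-10.

K_b = 1.28e-10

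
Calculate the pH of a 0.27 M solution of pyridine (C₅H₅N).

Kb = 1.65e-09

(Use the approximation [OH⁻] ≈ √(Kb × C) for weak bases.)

[OH⁻] = √(Kb × C) = √(1.65e-09 × 0.27) = 2.1107e-05. pOH = 4.68, pH = 14 - pOH

pH = 9.32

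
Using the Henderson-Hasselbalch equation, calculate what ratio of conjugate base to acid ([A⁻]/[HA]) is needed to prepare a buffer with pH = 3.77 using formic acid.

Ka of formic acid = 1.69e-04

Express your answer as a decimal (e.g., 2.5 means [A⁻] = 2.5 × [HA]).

pKa = -log(1.69e-04) = 3.7721. pH = pKa + log([A⁻]/[HA]), so log([A⁻]/[HA]) = pH − pKa = 3.77 − 3.7721 = -0.0021. [A⁻]/[HA] = 10^(-0.0021) = 0.995

[A⁻]/[HA] = 0.995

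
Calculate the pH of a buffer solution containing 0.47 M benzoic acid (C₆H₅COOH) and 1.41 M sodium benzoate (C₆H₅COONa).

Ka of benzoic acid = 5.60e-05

pKa = -log(5.60e-05) = 4.25. pH = pKa + log([A⁻]/[HA]) = 4.25 + log(1.41/0.47)

pH = 4.73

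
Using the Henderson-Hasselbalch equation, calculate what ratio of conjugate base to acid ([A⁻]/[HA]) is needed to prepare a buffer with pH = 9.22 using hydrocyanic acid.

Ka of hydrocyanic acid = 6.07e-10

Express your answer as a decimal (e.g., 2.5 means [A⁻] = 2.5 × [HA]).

pKa = -log(6.07e-10) = 9.2168. pH = pKa + log([A⁻]/[HA]), so log([A⁻]/[HA]) = pH − pKa = 9.22 − 9.2168 = 0.0032. [A⁻]/[HA] = 10^(0.0032) = 1.01

[A⁻]/[HA] = 1.01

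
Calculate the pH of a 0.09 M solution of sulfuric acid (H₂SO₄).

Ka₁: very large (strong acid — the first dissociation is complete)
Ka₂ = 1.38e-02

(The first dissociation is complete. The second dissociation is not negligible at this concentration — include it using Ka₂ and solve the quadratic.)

First dissociation is complete: [H⁺]₀ = [HSO₄⁻]₀ = C = 0.09 M. Second dissociation HSO₄⁻ ⇌ H⁺ + SO₄²⁻: let x = [SO₄²⁻]. Ka₂ = (C + x)·x / (C − x) = 1.38e-02 → x² + (C + Ka₂)·x − Ka₂·C = 0 → x² + 0.10380·x − 1.242e-03 = 0. x = (−0.10380 + √(0.10380² + 4 × 1.242e-03)) / 2 = 1.0834e-02 M. [H⁺] = C + x = 0.09 + 1.0834e-02 = 1.0083e-01 M. pH = -log(1.0083e-01) = 1.00.

pH = 1.00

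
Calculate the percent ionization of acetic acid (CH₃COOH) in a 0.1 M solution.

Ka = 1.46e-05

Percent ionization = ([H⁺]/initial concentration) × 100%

Using Ka equilibrium: x² + Ka×x - Ka×C = 0. Solving: [H⁺] = 1.2010e-03. Percent = (1.2010e-03/0.1) × 100

Percent ionization = 1.2%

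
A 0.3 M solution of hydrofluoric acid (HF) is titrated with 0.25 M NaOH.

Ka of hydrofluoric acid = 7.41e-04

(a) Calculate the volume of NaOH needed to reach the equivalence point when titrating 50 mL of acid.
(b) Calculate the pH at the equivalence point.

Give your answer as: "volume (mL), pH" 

moles acid = 0.3 × 50/1000 = 0.015 mol; V_base = moles/0.25 × 1000 = 60.0 mL. At equivalence only the conjugate base is present: [A⁻] = 0.015/0.110 = 1.3636e-01 M. Kb = Kw/Ka = 1.35e-11; [OH⁻] = √(Kb × [A⁻]) = 1.3566e-06; pOH = 5.87; pH = 14 - pOH = 8.13.

V = 60.0 mL, pH = 8.13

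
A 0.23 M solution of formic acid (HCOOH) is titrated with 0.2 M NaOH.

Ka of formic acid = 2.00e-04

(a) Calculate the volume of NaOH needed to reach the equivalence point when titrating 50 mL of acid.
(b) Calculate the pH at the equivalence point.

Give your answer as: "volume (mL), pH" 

moles acid = 0.23 × 50/1000 = 0.0115 mol; V_base = moles/0.2 × 1000 = 57.5 mL. At equivalence only the conjugate base is present: [A⁻] = 0.0115/0.107 = 1.0698e-01 M. Kb = Kw/Ka = 5.00e-11; [OH⁻] = √(Kb × [A⁻]) = 2.3128e-06; pOH = 5.64; pH = 14 - pOH = 8.36.

V = 57.5 mL, pH = 8.36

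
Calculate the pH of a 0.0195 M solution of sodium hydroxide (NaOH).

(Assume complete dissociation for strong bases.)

[OH⁻] = 0.0195 M for strong base. pOH = -log[OH⁻] = 1.71, pH = 14 - pOH

pH = 12.29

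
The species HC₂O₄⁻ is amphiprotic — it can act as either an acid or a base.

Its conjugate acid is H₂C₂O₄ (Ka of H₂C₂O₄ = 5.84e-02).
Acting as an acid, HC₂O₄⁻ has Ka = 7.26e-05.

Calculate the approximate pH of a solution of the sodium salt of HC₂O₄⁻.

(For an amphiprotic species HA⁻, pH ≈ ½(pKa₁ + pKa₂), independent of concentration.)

pKa₁ = -log(5.84e-02) = 1.23; pKa₂ = -log(7.26e-05) = 4.14. For an amphiprotic species, pH ≈ ½(pKa₁ + pKa₂) = ½(1.23 + 4.14) = 2.69.

pH = 2.69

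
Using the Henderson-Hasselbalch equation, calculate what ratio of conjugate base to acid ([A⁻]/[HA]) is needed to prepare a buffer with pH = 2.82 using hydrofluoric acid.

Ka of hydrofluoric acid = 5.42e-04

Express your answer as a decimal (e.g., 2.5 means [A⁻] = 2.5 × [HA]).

pKa = -log(5.42e-04) = 3.2660. pH = pKa + log([A⁻]/[HA]), so log([A⁻]/[HA]) = pH − pKa = 2.82 − 3.2660 = -0.4460. [A⁻]/[HA] = 10^(-0.4460) = 0.358

[A⁻]/[HA] = 0.358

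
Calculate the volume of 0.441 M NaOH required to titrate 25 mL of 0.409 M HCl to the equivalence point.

At equivalence: moles acid = moles base. moles HCl = 0.409 × 25/1000 = 0.01022 mol. V_base = moles / 0.441 × 1000 = 23.2 mL.

V_{base} = 23.2 mL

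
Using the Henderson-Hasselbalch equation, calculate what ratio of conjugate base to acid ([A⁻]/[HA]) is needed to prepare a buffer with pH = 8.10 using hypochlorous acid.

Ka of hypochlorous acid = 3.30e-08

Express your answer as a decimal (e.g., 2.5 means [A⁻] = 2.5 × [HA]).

pKa = -log(3.30e-08) = 7.4815. pH = pKa + log([A⁻]/[HA]), so log([A⁻]/[HA]) = pH − pKa = 8.10 − 7.4815 = 0.6185. [A⁻]/[HA] = 10^(0.6185) = 4.15

[A⁻]/[HA] = 4.15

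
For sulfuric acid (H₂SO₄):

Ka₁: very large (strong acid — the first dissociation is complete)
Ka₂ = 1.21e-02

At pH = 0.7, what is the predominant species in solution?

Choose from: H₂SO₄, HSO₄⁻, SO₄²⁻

The first dissociation is complete, so H₂SO₄ itself is never the predominant species in water; pKa₂ = -log(1.21e-02) = 1.92. For a polyprotic acid the predominant species crosses at each pKa: below pKa_n the protonated form dominates, above it the deprotonated form does. At pH = 0.7, the predominant species is HSO₄⁻.

HSO₄⁻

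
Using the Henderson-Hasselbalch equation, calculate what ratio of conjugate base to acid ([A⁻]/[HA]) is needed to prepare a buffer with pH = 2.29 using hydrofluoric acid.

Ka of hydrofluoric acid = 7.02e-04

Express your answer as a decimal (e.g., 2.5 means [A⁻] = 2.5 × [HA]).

pKa = -log(7.02e-04) = 3.1537. pH = pKa + log([A⁻]/[HA]), so log([A⁻]/[HA]) = pH − pKa = 2.29 − 3.1537 = -0.8637. [A⁻]/[HA] = 10^(-0.8637) = 0.137

[A⁻]/[HA] = 0.137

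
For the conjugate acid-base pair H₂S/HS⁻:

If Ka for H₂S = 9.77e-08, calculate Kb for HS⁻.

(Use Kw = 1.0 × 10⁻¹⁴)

For a conjugate pair Ka × Kb = Kw, so Kb = Kw/Ka = 1.0 × 10⁻¹⁴ / 9.77e-08 = 1.02e-07.

K_b = 1.02e-07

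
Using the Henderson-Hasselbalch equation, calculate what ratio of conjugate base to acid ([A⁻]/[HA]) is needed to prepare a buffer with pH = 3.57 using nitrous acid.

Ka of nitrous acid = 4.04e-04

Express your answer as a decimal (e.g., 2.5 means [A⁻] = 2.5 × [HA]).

pKa = -log(4.04e-04) = 3.3936. pH = pKa + log([A⁻]/[HA]), so log([A⁻]/[HA]) = pH − pKa = 3.57 − 3.3936 = 0.1764. [A⁻]/[HA] = 10^(0.1764) = 1.50

[A⁻]/[HA] = 1.50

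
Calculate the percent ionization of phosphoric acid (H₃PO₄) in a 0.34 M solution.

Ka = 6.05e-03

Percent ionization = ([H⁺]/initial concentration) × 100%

Using Ka equilibrium: x² + Ka×x - Ka×C = 0. Solving: [H⁺] = 4.2430e-02. Percent = (4.2430e-02/0.34) × 100

Percent ionization = 12.5%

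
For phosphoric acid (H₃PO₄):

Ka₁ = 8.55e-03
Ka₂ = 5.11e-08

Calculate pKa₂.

pKa₂ = -log(Ka₂) = -log(5.11e-08) = 7.29.

pK_{a2} = 7.29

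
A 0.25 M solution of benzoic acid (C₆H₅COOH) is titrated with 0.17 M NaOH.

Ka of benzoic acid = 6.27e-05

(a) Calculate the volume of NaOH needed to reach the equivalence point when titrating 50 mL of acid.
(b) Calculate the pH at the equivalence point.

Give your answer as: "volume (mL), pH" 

moles acid = 0.25 × 50/1000 = 0.0125 mol; V_base = moles/0.17 × 1000 = 73.5 mL. At equivalence only the conjugate base is present: [A⁻] = 0.0125/0.124 = 1.0119e-01 M. Kb = Kw/Ka = 1.59e-10; [OH⁻] = √(Kb × [A⁻]) = 4.0173e-06; pOH = 5.40; pH = 14 - pOH = 8.60.

V = 73.5 mL, pH = 8.60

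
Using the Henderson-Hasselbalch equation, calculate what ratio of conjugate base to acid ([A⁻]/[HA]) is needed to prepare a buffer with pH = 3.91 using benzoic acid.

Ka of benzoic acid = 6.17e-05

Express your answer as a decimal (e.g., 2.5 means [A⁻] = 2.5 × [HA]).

pKa = -log(6.17e-05) = 4.2097. pH = pKa + log([A⁻]/[HA]), so log([A⁻]/[HA]) = pH − pKa = 3.91 − 4.2097 = -0.2997. [A⁻]/[HA] = 10^(-0.2997) = 0.502

[A⁻]/[HA] = 0.502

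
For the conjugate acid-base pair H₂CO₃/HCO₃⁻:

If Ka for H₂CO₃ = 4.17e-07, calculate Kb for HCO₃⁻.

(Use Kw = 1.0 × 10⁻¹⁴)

For a conjugate pair Ka × Kb = Kw, so Kb = Kw/Ka = 1.0 × 10⁻¹⁴ / 4.17e-07 = 2.40e-08.

K_b = 2.40e-08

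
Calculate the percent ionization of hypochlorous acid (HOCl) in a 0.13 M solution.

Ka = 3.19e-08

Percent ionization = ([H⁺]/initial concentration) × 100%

Using Ka equilibrium: x² + Ka×x - Ka×C = 0. Solving: [H⁺] = 6.4381e-05. Percent = (6.4381e-05/0.13) × 100

Percent ionization = 0.0495%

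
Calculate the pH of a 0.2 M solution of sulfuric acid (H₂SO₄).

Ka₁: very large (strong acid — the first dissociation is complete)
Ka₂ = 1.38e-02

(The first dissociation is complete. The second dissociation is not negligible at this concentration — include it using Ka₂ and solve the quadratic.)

First dissociation is complete: [H⁺]₀ = [HSO₄⁻]₀ = C = 0.2 M. Second dissociation HSO₄⁻ ⇌ H⁺ + SO₄²⁻: let x = [SO₄²⁻]. Ka₂ = (C + x)·x / (C − x) = 1.38e-02 → x² + (C + Ka₂)·x − Ka₂·C = 0 → x² + 0.21380·x − 2.760e-03 = 0. x = (−0.21380 + √(0.21380² + 4 × 2.760e-03)) / 2 = 1.2212e-02 M. [H⁺] = C + x = 0.2 + 1.2212e-02 = 2.1221e-01 M. pH = -log(2.1221e-01) = 0.67.

pH = 0.67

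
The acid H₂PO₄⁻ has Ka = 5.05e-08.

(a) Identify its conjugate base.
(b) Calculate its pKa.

(a) The conjugate base is formed by removing one H⁺ from H₂PO₄⁻, giving HPO₄²⁻. (b) pKa = -log(Ka) = -log(5.05e-08) = 7.30.

Conjugate base: HPO₄²⁻; pK_a = 7.30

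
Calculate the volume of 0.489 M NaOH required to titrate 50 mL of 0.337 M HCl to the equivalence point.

At equivalence: moles acid = moles base. moles HCl = 0.337 × 50/1000 = 0.01685 mol. V_base = moles / 0.489 × 1000 = 34.5 mL.

V_{base} = 34.5 mL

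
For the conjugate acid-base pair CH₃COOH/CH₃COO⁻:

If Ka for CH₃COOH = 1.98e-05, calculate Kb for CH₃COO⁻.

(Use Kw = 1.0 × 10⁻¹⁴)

For a conjugate pair Ka × Kb = Kw, so Kb = Kw/Ka = 1.0 × 10⁻¹⁴ / 1.98e-05 = 5.05e-10.

K_b = 5.05e-10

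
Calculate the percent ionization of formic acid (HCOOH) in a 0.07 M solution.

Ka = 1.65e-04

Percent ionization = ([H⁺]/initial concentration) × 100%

Using Ka equilibrium: x² + Ka×x - Ka×C = 0. Solving: [H⁺] = 3.3170e-03. Percent = (3.3170e-03/0.07) × 100

Percent ionization = 4.74%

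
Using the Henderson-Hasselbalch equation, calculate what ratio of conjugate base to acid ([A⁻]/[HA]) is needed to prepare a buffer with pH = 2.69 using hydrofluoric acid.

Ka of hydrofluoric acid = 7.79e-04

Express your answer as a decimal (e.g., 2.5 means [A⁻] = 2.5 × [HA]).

pKa = -log(7.79e-04) = 3.1085. pH = pKa + log([A⁻]/[HA]), so log([A⁻]/[HA]) = pH − pKa = 2.69 − 3.1085 = -0.4185. [A⁻]/[HA] = 10^(-0.4185) = 0.382

[A⁻]/[HA] = 0.382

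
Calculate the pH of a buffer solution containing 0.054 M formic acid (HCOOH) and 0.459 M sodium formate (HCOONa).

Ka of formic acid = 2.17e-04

pKa = -log(2.17e-04) = 3.66. pH = pKa + log([A⁻]/[HA]) = 3.66 + log(0.459/0.054)

pH = 4.59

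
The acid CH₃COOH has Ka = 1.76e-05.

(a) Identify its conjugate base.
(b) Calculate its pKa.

(a) The conjugate base is formed by removing one H⁺ from CH₃COOH, giving CH₃COO⁻. (b) pKa = -log(Ka) = -log(1.76e-05) = 4.75.

Conjugate base: CH₃COO⁻; pK_a = 4.75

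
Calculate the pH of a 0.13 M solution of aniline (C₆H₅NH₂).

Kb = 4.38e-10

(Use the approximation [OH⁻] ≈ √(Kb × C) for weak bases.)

[OH⁻] = √(Kb × C) = √(4.38e-10 × 0.13) = 7.5459e-06. pOH = 5.12, pH = 14 - pOH

pH = 8.88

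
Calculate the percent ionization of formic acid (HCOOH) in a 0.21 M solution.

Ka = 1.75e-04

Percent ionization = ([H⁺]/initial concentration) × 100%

Using Ka equilibrium: x² + Ka×x - Ka×C = 0. Solving: [H⁺] = 5.9753e-03. Percent = (5.9753e-03/0.21) × 100

Percent ionization = 2.85%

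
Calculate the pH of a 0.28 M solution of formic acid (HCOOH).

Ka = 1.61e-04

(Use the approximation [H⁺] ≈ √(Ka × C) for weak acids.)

[H⁺] = √(Ka × C) = √(1.61e-04 × 0.28) = 6.7142e-03. pH = -log(6.7142e-03)

pH = 2.17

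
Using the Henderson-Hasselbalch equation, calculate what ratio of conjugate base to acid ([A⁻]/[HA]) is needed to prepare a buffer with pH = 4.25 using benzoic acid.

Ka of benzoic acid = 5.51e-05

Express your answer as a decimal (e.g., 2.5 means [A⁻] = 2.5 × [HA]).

pKa = -log(5.51e-05) = 4.2588. pH = pKa + log([A⁻]/[HA]), so log([A⁻]/[HA]) = pH − pKa = 4.25 − 4.2588 = -0.0088. [A⁻]/[HA] = 10^(-0.0088) = 0.980

[A⁻]/[HA] = 0.980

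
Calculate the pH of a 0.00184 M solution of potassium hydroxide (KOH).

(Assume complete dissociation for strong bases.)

[OH⁻] = 0.00184 M for strong base. pOH = -log[OH⁻] = 2.74, pH = 14 - pOH

pH = 11.26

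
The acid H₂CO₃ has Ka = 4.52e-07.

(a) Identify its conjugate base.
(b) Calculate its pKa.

(a) The conjugate base is formed by removing one H⁺ from H₂CO₃, giving HCO₃⁻. (b) pKa = -log(Ka) = -log(4.52e-07) = 6.34.

Conjugate base: HCO₃⁻; pK_a = 6.34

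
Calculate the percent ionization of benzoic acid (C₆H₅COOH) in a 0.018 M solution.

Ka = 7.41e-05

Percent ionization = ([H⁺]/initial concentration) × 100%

Using Ka equilibrium: x² + Ka×x - Ka×C = 0. Solving: [H⁺] = 1.1184e-03. Percent = (1.1184e-03/0.018) × 100

Percent ionization = 6.21%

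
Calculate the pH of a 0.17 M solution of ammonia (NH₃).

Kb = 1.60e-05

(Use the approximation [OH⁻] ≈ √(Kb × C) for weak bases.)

[OH⁻] = √(Kb × C) = √(1.60e-05 × 0.17) = 1.6492e-03. pOH = 2.78, pH = 14 - pOH

pH = 11.22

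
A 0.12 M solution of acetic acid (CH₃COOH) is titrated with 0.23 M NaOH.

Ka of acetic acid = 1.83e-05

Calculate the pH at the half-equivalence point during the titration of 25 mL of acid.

At half-equivalence [HA] = [A⁻], so Henderson-Hasselbalch gives pH = pKa = -log(1.83e-05) = 4.74.

pH = pKa = 4.74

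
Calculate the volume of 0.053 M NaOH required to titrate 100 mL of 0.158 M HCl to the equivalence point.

At equivalence: moles acid = moles base. moles HCl = 0.158 × 100/1000 = 0.0158 mol. V_base = moles / 0.053 × 1000 = 298.1 mL.

V_{base} = 298.1 mL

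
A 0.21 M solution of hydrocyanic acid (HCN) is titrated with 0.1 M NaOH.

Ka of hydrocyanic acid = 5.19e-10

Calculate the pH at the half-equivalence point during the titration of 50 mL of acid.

At half-equivalence [HA] = [A⁻], so Henderson-Hasselbalch gives pH = pKa = -log(5.19e-10) = 9.28.

pH = pKa = 9.28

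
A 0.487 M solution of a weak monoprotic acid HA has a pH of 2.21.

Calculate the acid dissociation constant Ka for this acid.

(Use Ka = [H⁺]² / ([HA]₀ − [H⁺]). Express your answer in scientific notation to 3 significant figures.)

[H⁺] = 10^(−pH) = 10^(−2.21) = 6.166e-03 M. For HA ⇌ H⁺ + A⁻, Ka = [H⁺][A⁻]/[HA] = [H⁺]² / ([HA]₀ − [H⁺]) = (6.166e-03)² / (0.487 − 6.166e-03) = 7.91e-05.

K_a = 7.91e-05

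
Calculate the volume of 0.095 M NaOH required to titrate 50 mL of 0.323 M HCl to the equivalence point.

At equivalence: moles acid = moles base. moles HCl = 0.323 × 50/1000 = 0.01615 mol. V_base = moles / 0.095 × 1000 = 170.0 mL.

V_{base} = 170.0 mL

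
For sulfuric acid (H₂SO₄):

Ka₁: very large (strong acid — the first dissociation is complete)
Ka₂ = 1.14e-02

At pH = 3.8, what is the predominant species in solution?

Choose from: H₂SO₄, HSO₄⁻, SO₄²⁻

The first dissociation is complete, so H₂SO₄ itself is never the predominant species in water; pKa₂ = -log(1.14e-02) = 1.94. For a polyprotic acid the predominant species crosses at each pKa: below pKa_n the protonated form dominates, above it the deprotonated form does. At pH = 3.8, the predominant species is SO₄²⁻.

SO₄²⁻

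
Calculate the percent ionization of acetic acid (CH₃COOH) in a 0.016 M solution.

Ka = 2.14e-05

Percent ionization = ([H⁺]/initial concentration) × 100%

Using Ka equilibrium: x² + Ka×x - Ka×C = 0. Solving: [H⁺] = 5.7455e-04. Percent = (5.7455e-04/0.016) × 100

Percent ionization = 3.59%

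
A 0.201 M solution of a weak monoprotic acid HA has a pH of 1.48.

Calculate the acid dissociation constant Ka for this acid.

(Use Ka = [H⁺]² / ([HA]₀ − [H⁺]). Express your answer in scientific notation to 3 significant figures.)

[H⁺] = 10^(−pH) = 10^(−1.48) = 3.311e-02 M. For HA ⇌ H⁺ + A⁻, Ka = [H⁺][A⁻]/[HA] = [H⁺]² / ([HA]₀ − [H⁺]) = (3.311e-02)² / (0.201 − 3.311e-02) = 6.53e-03.

K_a = 6.53e-03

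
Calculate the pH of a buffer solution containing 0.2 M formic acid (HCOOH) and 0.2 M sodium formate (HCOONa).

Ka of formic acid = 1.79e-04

pKa = -log(1.79e-04) = 3.75. pH = pKa + log([A⁻]/[HA]) = 3.75 + log(0.2/0.2)

pH = 3.75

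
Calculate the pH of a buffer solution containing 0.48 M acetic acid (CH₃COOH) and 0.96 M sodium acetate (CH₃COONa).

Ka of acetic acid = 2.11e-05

pKa = -log(2.11e-05) = 4.68. pH = pKa + log([A⁻]/[HA]) = 4.68 + log(0.96/0.48)

pH = 4.98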